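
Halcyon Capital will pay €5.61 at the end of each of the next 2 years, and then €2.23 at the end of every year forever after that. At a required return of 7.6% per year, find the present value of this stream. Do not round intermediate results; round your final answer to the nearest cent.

PV of 2-year annuity: €5.61 × [1 − (1+0.076)^−2] / 0.076 = 10.05925
Perpetuity value at year 2: €2.23 / 0.076 = 29.34211
PV of perpetuity: 29.34211 / (1+0.076)^2 = 25.34351
Total PV = 10.05925 + 25.34351 = 35.40276

€35.40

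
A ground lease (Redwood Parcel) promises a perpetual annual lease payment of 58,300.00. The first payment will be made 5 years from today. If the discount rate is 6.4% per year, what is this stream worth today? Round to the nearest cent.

Value at end of year 4: C / r = 58,300.00 / 0.064 = 910,937.5000
Discount to today: PV = 910,937.5000 / (1 + 0.064)^4 = 910,937.5000 / 1.281641 = 710,758.51

710758.51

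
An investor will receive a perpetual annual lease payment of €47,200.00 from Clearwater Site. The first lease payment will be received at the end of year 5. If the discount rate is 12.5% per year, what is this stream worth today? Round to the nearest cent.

Value at end of year 4: C / r = €47,200.00 / 0.125 = €377,600.0000
Discount to today: PV = €377,600.0000 / (1 + 0.125)^4 = €377,600.0000 / 1.601807 = €235,733.82

€235733.82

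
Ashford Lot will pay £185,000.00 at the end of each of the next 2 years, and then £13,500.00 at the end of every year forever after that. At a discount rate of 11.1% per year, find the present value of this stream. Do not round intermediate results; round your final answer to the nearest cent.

PV of 2-year annuity: £185,000.00 × [1 − (1+0.111)^−2] / 0.111 = 316396.62616
Perpetuity value at year 2: £13,500.00 / 0.111 = 121621.62162
PV of perpetuity: 121621.62162 / (1+0.111)^2 = 98533.21917
Total PV = 316396.62616 + 98533.21917 = 414929.84533

£414929.85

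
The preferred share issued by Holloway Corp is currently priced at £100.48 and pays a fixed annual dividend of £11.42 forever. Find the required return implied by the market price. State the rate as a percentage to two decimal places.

11.37%

P = C/r ⇒ r = C/P = £11.42/£100.48 = 0.113654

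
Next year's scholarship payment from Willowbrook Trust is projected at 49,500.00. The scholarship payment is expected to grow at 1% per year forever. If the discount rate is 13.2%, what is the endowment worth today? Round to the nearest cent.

Growing perpetuity: P = D₁ / (r − g) = 49,500.0000 / (0.132 − 0.01) = 405,737.70

405737.70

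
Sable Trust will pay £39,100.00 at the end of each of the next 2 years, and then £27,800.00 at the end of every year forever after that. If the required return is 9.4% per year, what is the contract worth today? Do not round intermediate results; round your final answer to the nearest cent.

£315515.31

PV of 2-year annuity: £39,100.00 × [1 − (1+0.094)^−2] / 0.094 = 68409.87403
Perpetuity value at year 2: £27,800.00 / 0.094 = 295744.68085
PV of perpetuity: 295744.68085 / (1+0.094)^2 = 247105.43537
Total PV = 68409.87403 + 247105.43537 = 315515.30941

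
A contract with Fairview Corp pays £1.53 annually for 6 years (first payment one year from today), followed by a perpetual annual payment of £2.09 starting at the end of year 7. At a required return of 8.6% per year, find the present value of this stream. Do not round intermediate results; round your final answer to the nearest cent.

£21.76

PV of 6-year annuity: £1.53 × [1 − (1+0.086)^−6] / 0.086 = 6.94609
Perpetuity value at year 6: £2.09 / 0.086 = 24.30233
PV of perpetuity: 24.30233 / (1+0.086)^6 = 14.81388
Total PV = 6.94609 + 14.81388 = 21.75997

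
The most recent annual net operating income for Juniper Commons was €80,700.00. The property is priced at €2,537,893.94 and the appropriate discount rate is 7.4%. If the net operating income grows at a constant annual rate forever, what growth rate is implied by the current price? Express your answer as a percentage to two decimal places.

P = D₀(1+g)/(r−g) ⇒ P(r−g) = D₀(1+g) ⇒ g(P+D₀) = P·r − D₀
g = (P·r − D₀)/(P + D₀) = (€2,537,893.94×0.074 − €80,700.00) / (€2,537,893.94 + €80,700.00) = 0.040901

4.09%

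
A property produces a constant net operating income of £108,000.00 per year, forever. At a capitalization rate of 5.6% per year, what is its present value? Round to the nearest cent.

Level perpetuity: PV = C / r = £108,000.00 / 0.056 = £1,928,571.43

£1928571.43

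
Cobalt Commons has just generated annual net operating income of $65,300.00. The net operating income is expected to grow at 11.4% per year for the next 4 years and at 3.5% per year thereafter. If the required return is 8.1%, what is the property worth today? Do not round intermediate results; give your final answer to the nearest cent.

$1938794.86

D_1 = 72744.20000
D_2 = 81037.03880
D_3 = 90275.26122
D_4 = 100566.64100
Terminal value at year 4: TV = D_4×(1+g_2)/(r−g_2) = 104086.47344/0.046 = 2262749.42256
P_0 = D_1/(1+r)^1 + D_2/(1+r)^2 + D_3/(1+r)^3 + D_4/(1+r)^4 + TV/(1+r)^4
    = 67293.43201 + 69347.71809 + 71464.71596 + 73646.34004 + 1657042.65083 = 1938794.85693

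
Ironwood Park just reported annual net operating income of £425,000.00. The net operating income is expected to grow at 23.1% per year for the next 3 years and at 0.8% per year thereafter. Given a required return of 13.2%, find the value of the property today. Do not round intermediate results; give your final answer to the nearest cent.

£5954159.42

D_1 = 523175.00000
D_2 = 644028.42500
D_3 = 792798.99117
Terminal value at year 3: TV = D_3×(1+g_2)/(r−g_2) = 799141.38310/0.124 = 6444688.57342
P_0 = D_1/(1+r)^1 + D_2/(1+r)^2 + D_3/(1+r)^3 + TV/(1+r)^3
    = 462168.72792 + 502588.07779 + 546542.33548 + 4442860.27553 = 5954159.41672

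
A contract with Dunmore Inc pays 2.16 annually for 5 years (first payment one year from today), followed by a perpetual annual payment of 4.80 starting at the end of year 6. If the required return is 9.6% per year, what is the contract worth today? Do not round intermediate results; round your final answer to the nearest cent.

39.89

PV of 5-year annuity: 2.16 × [1 − (1+0.096)^−5] / 0.096 = 8.27246
Perpetuity value at year 5: 4.80 / 0.096 = 50.00000
PV of perpetuity: 50.00000 / (1+0.096)^5 = 31.61675
Total PV = 8.27246 + 31.61675 = 39.88921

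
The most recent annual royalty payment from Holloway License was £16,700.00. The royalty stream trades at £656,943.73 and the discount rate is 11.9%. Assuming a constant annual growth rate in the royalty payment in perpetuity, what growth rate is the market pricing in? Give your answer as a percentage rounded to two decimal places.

9.13%

P = D₀(1+g)/(r−g) ⇒ P(r−g) = D₀(1+g) ⇒ g(P+D₀) = P·r − D₀
g = (P·r − D₀)/(P + D₀) = (£656,943.73×0.119 − £16,700.00) / (£656,943.73 + £16,700.00) = 0.091259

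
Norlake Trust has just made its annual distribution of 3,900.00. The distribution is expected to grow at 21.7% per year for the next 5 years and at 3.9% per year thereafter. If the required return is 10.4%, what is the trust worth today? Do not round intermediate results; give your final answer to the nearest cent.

D_1 = 4746.30000
D_2 = 5776.24710
D_3 = 7029.69272
D_4 = 8555.13604
D_5 = 10411.60056
Terminal value at year 5: TV = D_5×(1+g_2)/(r−g_2) = 10817.65298/0.065 = 166425.43052
P_0 = D_1/(1+r)^1 + D_2/(1+r)^2 + D_3/(1+r)^3 + D_4/(1+r)^4 + D_5/(1+r)^5 + TV/(1+r)^5
    = 4299.18478 + 4739.22815 + 5224.31219 + 5759.04705 + 6348.51472 + 101478.56613 = 127848.85303

127848.85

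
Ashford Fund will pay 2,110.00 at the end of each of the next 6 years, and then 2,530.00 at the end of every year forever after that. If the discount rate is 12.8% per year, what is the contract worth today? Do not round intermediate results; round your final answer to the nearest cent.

18077.26

PV of 6-year annuity: 2,110.00 × [1 − (1+0.128)^−6] / 0.128 = 8482.01863
Perpetuity value at year 6: 2,530.00 / 0.128 = 19765.62500
PV of perpetuity: 19765.62500 / (1+0.128)^6 = 9595.24247
Total PV = 8482.01863 + 9595.24247 = 18077.26110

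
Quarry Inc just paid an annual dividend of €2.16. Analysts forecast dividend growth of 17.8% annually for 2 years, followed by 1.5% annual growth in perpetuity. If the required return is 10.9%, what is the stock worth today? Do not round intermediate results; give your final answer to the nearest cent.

€31.05

D_1 = 2.54448
D_2 = 2.99740
Terminal value at year 2: TV = D_2×(1+g_2)/(r−g_2) = 3.04236/0.094 = 32.36551
P_0 = D_1/(1+r)^1 + D_2/(1+r)^2 + TV/(1+r)^2
    = 2.29439 + 2.43714 + 26.31597 = 31.04751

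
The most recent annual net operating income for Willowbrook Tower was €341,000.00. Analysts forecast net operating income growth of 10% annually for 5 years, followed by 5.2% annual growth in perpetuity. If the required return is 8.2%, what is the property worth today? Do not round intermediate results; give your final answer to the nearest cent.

D_1 = 375100.00000
D_2 = 412610.00000
D_3 = 453871.00000
D_4 = 499258.10000
D_5 = 549183.91000
Terminal value at year 5: TV = D_5×(1+g_2)/(r−g_2) = 577741.47332/0.03 = 19258049.11067
P_0 = D_1/(1+r)^1 + D_2/(1+r)^2 + D_3/(1+r)^3 + D_4/(1+r)^4 + D_5/(1+r)^5 + TV/(1+r)^5
    = 346672.82810 + 352440.02856 + 358303.17137 + 364263.85259 + 370323.69487 + 12986017.56683 = 14778021.14232

€14778021.14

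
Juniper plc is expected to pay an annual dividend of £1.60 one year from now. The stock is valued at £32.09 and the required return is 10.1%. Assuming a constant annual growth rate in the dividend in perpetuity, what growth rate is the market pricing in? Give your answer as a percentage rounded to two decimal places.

P = D₁/(r−g) ⇒ g = r − D₁/P = 0.101 − £1.60/£32.09 = 0.051140

5.11%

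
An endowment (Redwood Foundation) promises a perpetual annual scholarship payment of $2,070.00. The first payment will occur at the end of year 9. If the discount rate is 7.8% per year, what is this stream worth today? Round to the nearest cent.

Value at end of year 8: C / r = $2,070.00 / 0.078 = $26,538.4615
Discount to today: PV = $26,538.4615 / (1 + 0.078)^8 = $26,538.4615 / 1.823686 = $14,552.10

$14552.10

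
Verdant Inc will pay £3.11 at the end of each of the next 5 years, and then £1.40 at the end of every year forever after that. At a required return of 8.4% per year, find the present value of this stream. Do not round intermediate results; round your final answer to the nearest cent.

PV of 5-year annuity: £3.11 × [1 − (1+0.084)^−5] / 0.084 = 12.28751
Perpetuity value at year 5: £1.40 / 0.084 = 16.66667
PV of perpetuity: 16.66667 / (1+0.084)^5 = 11.13531
Total PV = 12.28751 + 11.13531 = 23.42282

£23.42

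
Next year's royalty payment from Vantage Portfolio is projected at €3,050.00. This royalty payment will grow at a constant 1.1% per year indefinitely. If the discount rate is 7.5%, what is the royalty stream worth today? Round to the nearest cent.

€47656.25

Growing perpetuity: P = D₁ / (r − g) = €3,050.0000 / (0.075 − 0.011) = €47,656.25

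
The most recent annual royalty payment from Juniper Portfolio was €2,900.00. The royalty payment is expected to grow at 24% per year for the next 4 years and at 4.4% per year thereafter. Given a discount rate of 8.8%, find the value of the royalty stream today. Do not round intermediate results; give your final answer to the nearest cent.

D_1 = 3596.00000
D_2 = 4459.04000
D_3 = 5529.20960
D_4 = 6856.21990
Terminal value at year 4: TV = D_4×(1+g_2)/(r−g_2) = 7157.89358/0.044 = 162679.39954
P_0 = D_1/(1+r)^1 + D_2/(1+r)^2 + D_3/(1+r)^3 + D_4/(1+r)^4 + TV/(1+r)^4
    = 3305.14706 + 3766.89554 + 4293.15301 + 4892.93174 + 116095.92584 = 132354.05319

€132354.05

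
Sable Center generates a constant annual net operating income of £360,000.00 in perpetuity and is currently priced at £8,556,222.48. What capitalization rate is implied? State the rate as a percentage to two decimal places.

4.21%

P = C/r ⇒ r = C/P = £360,000.00/£8,556,222.48 = 0.042075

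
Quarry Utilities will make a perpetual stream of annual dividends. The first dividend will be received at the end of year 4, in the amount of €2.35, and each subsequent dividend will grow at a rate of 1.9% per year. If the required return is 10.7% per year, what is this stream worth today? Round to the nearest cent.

Value at end of year 3: C₁ / (r − g) = €2.35 / (0.107 − 0.019) = €26.7045
Discount to today: PV = €26.7045 / (1 + 0.107)^3 = €26.7045 / 1.356572 = €19.69

€19.69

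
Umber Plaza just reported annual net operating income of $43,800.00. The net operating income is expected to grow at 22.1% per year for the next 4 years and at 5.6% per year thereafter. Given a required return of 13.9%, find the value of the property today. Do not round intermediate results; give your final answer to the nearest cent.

D_1 = 53479.80000
D_2 = 65298.83580
D_3 = 79729.87851
D_4 = 97350.18166
Terminal value at year 4: TV = D_4×(1+g_2)/(r−g_2) = 102801.79184/0.083 = 1238575.80525
P_0 = D_1/(1+r)^1 + D_2/(1+r)^2 + D_3/(1+r)^3 + D_4/(1+r)^4 + TV/(1+r)^4
    = 46953.29236 + 50333.59963 + 53957.26527 + 57841.80939 + 735915.06886 = 945001.03551

$945001.04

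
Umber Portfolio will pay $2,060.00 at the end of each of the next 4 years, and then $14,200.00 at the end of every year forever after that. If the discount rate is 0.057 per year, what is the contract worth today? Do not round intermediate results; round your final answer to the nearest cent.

PV of 4-year annuity: $2,060.00 × [1 − (1+0.057)^−4] / 0.057 = 7187.42787
Perpetuity value at year 4: $14,200.00 / 0.057 = 249122.80702
PV of perpetuity: 249122.80702 / (1+0.057)^4 = 199578.40132
Total PV = 7187.42787 + 199578.40132 = 206765.82919

$206765.83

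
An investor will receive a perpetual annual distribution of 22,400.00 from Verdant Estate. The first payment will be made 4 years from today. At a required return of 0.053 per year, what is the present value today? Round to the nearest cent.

361982.05

Value at end of year 3: C / r = 22,400.00 / 0.053 = 422,641.5094
Discount to today: PV = 422,641.5094 / (1 + 0.053)^3 = 422,641.5094 / 1.167576 = 361,982.05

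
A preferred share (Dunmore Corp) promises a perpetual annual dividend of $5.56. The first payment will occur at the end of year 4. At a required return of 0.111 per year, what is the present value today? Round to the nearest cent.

$36.53

Value at end of year 3: C / r = $5.56 / 0.111 = $50.0901
Discount to today: PV = $50.0901 / (1 + 0.111)^3 = $50.0901 / 1.371331 = $36.53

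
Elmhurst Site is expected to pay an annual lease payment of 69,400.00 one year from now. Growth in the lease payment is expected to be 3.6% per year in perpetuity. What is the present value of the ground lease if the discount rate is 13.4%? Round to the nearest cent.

708163.27

Growing perpetuity: P = D₁ / (r − g) = 69,400.0000 / (0.134 − 0.036) = 708,163.27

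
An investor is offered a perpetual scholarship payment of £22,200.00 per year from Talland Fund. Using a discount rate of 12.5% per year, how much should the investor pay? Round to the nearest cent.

Level perpetuity: PV = C / r = £22,200.00 / 0.125 = £177,600.00

£177600.00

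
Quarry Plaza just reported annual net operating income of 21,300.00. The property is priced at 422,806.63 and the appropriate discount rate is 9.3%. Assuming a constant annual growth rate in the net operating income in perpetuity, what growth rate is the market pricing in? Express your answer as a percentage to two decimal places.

4.06%

P = D₀(1+g)/(r−g) ⇒ P(r−g) = D₀(1+g) ⇒ g(P+D₀) = P·r − D₀
g = (P·r − D₀)/(P + D₀) = (422,806.63×0.093 − 21,300.00) / (422,806.63 + 21,300.00) = 0.040578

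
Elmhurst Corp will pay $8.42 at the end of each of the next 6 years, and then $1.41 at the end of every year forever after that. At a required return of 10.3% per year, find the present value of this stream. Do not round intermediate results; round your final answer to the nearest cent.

$43.95

PV of 6-year annuity: $8.42 × [1 − (1+0.103)^−6] / 0.103 = 36.35113
Perpetuity value at year 6: $1.41 / 0.103 = 13.68932
PV of perpetuity: 13.68932 / (1+0.103)^6 = 7.60202
Total PV = 36.35113 + 7.60202 = 43.95315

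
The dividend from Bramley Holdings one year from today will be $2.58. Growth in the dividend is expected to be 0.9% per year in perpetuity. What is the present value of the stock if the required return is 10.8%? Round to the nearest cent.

$26.06

Growing perpetuity: P = D₁ / (r − g) = $2.5800 / (0.108 − 0.009) = $26.06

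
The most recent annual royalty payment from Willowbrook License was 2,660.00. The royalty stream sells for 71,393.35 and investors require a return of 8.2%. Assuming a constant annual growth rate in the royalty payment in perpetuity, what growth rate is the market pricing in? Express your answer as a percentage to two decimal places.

P = D₀(1+g)/(r−g) ⇒ P(r−g) = D₀(1+g) ⇒ g(P+D₀) = P·r − D₀
g = (P·r − D₀)/(P + D₀) = (71,393.35×0.082 − 2,660.00) / (71,393.35 + 2,660.00) = 0.043135

4.31%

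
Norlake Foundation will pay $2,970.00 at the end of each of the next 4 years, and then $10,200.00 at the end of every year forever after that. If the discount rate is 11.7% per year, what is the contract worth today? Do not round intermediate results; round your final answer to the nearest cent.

$65079.98

PV of 4-year annuity: $2,970.00 × [1 − (1+0.117)^−4] / 0.117 = 9078.22276
Perpetuity value at year 4: $10,200.00 / 0.117 = 87179.48718
PV of perpetuity: 87179.48718 / (1+0.117)^4 = 56001.75246
Total PV = 9078.22276 + 56001.75246 = 65079.97521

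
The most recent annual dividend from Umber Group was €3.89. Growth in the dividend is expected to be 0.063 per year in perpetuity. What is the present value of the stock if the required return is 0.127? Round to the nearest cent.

D₁ = D₀ × (1 + g) = €3.89 × 1.063 = €4.1351
Growing perpetuity: P = D₁ / (r − g) = €4.1351 / (0.127 − 0.063) = €64.61

€64.61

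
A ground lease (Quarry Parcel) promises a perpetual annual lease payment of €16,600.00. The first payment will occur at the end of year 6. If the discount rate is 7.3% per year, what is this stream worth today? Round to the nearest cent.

€159877.23

Value at end of year 5: C / r = €16,600.00 / 0.073 = €227,397.2603
Discount to today: PV = €227,397.2603 / (1 + 0.073)^5 = €227,397.2603 / 1.422324 = €159,877.23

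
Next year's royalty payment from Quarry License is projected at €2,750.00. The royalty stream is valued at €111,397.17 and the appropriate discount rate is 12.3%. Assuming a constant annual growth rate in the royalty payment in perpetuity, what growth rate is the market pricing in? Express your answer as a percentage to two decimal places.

P = D₁/(r−g) ⇒ g = r − D₁/P = 0.123 − €2,750.00/€111,397.17 = 0.098314

9.83%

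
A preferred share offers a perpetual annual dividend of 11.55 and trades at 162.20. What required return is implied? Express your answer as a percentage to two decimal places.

P = C/r ⇒ r = C/P = 11.55/162.20 = 0.071208

7.12%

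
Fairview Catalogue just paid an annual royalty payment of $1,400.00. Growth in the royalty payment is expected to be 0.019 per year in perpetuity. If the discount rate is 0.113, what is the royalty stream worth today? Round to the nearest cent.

$15176.60

D₁ = D₀ × (1 + g) = $1,400.00 × 1.019 = $1,426.6000
Growing perpetuity: P = D₁ / (r − g) = $1,426.6000 / (0.113 − 0.019) = $15,176.60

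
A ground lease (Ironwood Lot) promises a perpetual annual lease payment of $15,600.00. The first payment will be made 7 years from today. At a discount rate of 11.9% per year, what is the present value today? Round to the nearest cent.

Value at end of year 6: C / r = $15,600.00 / 0.119 = $131,092.4370
Discount to today: PV = $131,092.4370 / (1 + 0.119)^6 = $131,092.4370 / 1.963272 = $66,772.42

$66772.42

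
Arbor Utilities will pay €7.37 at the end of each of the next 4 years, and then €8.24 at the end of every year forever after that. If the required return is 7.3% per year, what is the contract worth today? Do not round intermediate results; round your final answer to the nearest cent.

€109.95

PV of 4-year annuity: €7.37 × [1 − (1+0.073)^−4] / 0.073 = 24.79561
Perpetuity value at year 4: €8.24 / 0.073 = 112.87671
PV of perpetuity: 112.87671 / (1+0.073)^4 = 85.15408
Total PV = 24.79561 + 85.15408 = 109.94969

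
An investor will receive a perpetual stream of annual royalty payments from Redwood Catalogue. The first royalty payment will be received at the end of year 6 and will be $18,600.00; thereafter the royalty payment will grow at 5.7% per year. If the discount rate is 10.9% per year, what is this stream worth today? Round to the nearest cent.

Value at end of year 5: C₁ / (r − g) = $18,600.00 / (0.109 − 0.057) = $357,692.3077
Discount to today: PV = $357,692.3077 / (1 + 0.109)^5 = $357,692.3077 / 1.677481 = $213,231.75

$213231.75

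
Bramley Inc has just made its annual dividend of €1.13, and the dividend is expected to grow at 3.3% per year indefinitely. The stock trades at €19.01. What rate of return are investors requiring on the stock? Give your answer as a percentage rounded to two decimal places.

D₁ = €1.13 × 1.033 = €1.1673
P = D₁/(r − g) ⇒ r = D₁/P + g = €1.1673/€19.01 + 0.033 = 0.061404 + 0.033 = 0.094404

9.44%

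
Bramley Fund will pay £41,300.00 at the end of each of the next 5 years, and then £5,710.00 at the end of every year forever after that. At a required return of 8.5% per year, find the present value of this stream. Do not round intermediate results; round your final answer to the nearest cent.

£207423.92

PV of 5-year annuity: £41,300.00 × [1 − (1+0.085)^−5] / 0.085 = 162748.51786
Perpetuity value at year 5: £5,710.00 / 0.085 = 67176.47059
PV of perpetuity: 67176.47059 / (1+0.085)^5 = 44675.40432
Total PV = 162748.51786 + 44675.40432 = 207423.92218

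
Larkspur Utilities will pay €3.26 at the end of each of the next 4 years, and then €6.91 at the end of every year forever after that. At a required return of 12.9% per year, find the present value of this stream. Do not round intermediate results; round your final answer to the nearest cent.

PV of 4-year annuity: €3.26 × [1 − (1+0.129)^−4] / 0.129 = 9.71696
Perpetuity value at year 4: €6.91 / 0.129 = 53.56589
PV of perpetuity: 53.56589 / (1+0.129)^4 = 32.96952
Total PV = 9.71696 + 32.96952 = 42.68647

€42.69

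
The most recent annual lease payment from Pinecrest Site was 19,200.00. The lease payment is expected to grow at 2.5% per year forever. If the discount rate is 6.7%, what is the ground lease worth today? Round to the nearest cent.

D₁ = D₀ × (1 + g) = 19,200.00 × 1.025 = 19,680.0000
Growing perpetuity: P = D₁ / (r − g) = 19,680.0000 / (0.067 − 0.025) = 468,571.43

468571.43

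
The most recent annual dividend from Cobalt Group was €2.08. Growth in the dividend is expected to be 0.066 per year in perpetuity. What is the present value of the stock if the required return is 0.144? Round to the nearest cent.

D₁ = D₀ × (1 + g) = €2.08 × 1.066 = €2.2173
Growing perpetuity: P = D₁ / (r − g) = €2.2173 / (0.144 − 0.066) = €28.43

€28.43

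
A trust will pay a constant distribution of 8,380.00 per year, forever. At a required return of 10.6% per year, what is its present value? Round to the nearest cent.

79056.60

Level perpetuity: PV = C / r = 8,380.00 / 0.106 = 79,056.60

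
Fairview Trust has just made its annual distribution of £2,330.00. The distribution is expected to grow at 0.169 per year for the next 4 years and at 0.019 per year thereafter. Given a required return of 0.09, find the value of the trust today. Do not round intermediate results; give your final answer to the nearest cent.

£55376.49

D_1 = 2723.77000
D_2 = 3184.08713
D_3 = 3722.19785
D_4 = 4351.24929
Terminal value at year 4: TV = D_4×(1+g_2)/(r−g_2) = 4433.92303/0.071 = 62449.62013
P_0 = D_1/(1+r)^1 + D_2/(1+r)^2 + D_3/(1+r)^3 + D_4/(1+r)^4 + TV/(1+r)^4
    = 2498.87156 + 2679.98243 + 2874.21969 + 3082.53470 + 44240.88532 = 55376.49370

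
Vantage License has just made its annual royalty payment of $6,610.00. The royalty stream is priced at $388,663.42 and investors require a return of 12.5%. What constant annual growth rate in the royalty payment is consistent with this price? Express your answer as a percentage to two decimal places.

10.62%

P = D₀(1+g)/(r−g) ⇒ P(r−g) = D₀(1+g) ⇒ g(P+D₀) = P·r − D₀
g = (P·r − D₀)/(P + D₀) = ($388,663.42×0.125 − $6,610.00) / ($388,663.42 + $6,610.00) = 0.106187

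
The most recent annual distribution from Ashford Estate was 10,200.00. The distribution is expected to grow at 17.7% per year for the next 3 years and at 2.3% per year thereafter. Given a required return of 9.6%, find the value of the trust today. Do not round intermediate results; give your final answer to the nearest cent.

212381.51

D_1 = 12005.40000
D_2 = 14130.35580
D_3 = 16631.42878
Terminal value at year 3: TV = D_3×(1+g_2)/(r−g_2) = 17013.95164/0.073 = 233067.83066
P_0 = D_1/(1+r)^1 + D_2/(1+r)^2 + D_3/(1+r)^3 + TV/(1+r)^3
    = 10953.83212 + 11763.37628 + 12632.74989 + 177031.54984 = 212381.50812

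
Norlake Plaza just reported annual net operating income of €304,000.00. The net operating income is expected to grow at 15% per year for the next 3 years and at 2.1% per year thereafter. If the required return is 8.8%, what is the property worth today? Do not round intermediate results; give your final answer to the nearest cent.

€6490500.79

D_1 = 349600.00000
D_2 = 402040.00000
D_3 = 462346.00000
Terminal value at year 3: TV = D_3×(1+g_2)/(r−g_2) = 472055.26600/0.067 = 7045600.98507
P_0 = D_1/(1+r)^1 + D_2/(1+r)^2 + D_3/(1+r)^3 + TV/(1+r)^3
    = 321323.52941 + 339634.24524 + 358988.40260 + 5470554.61275 = 6490500.79001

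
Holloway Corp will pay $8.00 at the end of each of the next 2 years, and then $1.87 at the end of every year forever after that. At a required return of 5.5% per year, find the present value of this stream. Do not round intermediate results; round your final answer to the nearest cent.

PV of 2-year annuity: $8.00 × [1 − (1+0.055)^−2] / 0.055 = 14.77056
Perpetuity value at year 2: $1.87 / 0.055 = 34.00000
PV of perpetuity: 34.00000 / (1+0.055)^2 = 30.54738
Total PV = 14.77056 + 30.54738 = 45.31794

$45.32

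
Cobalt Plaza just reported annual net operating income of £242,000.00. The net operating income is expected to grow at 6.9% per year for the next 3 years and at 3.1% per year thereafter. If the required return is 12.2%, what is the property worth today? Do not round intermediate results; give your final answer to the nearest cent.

£3030849.92

D_1 = 258698.00000
D_2 = 276548.16200
D_3 = 295629.98518
Terminal value at year 3: TV = D_3×(1+g_2)/(r−g_2) = 304794.51472/0.091 = 3349390.27163
P_0 = D_1/(1+r)^1 + D_2/(1+r)^2 + D_3/(1+r)^3 + TV/(1+r)^3
    = 230568.62745 + 219677.23952 + 209300.32892 + 2371303.72658 = 3030849.92247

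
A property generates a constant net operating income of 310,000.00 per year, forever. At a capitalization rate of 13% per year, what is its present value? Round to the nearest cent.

Level perpetuity: PV = C / r = 310,000.00 / 0.13 = 2,384,615.38

2384615.38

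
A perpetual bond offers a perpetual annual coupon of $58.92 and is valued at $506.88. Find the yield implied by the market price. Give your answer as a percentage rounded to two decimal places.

11.62%

P = C/r ⇒ r = C/P = $58.92/$506.88 = 0.116241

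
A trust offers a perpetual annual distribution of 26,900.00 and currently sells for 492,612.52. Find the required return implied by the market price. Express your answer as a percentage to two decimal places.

5.46%

P = C/r ⇒ r = C/P = 26,900.00/492,612.52 = 0.054607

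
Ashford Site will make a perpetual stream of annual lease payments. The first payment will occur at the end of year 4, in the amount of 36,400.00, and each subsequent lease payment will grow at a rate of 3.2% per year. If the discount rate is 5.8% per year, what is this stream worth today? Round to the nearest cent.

Value at end of year 3: C₁ / (r − g) = 36,400.00 / (0.058 − 0.032) = 1,400,000.0000
Discount to today: PV = 1,400,000.0000 / (1 + 0.058)^3 = 1,400,000.0000 / 1.184287 = 1,182,145.77

1182145.77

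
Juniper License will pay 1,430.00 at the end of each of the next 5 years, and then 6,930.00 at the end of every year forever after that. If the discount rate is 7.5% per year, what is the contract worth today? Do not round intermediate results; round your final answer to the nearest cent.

PV of 5-year annuity: 1,430.00 × [1 − (1+0.075)^−5] / 0.075 = 5785.61541
Perpetuity value at year 5: 6,930.00 / 0.075 = 92400.00000
PV of perpetuity: 92400.00000 / (1+0.075)^5 = 64362.01763
Total PV = 5785.61541 + 64362.01763 = 70147.63304

70147.63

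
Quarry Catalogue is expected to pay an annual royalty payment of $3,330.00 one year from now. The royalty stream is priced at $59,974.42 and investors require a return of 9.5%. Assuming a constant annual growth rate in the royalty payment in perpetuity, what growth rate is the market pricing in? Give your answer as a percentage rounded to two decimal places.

P = D₁/(r−g) ⇒ g = r − D₁/P = 0.095 − $3,330.00/$59,974.42 = 0.039476

3.95%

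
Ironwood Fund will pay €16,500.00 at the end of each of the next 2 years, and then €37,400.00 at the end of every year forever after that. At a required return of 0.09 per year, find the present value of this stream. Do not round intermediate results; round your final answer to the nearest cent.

€378790.13

PV of 2-year annuity: €16,500.00 × [1 − (1+0.09)^−2] / 0.09 = 29025.33457
Perpetuity value at year 2: €37,400.00 / 0.09 = 415555.55556
PV of perpetuity: 415555.55556 / (1+0.09)^2 = 349764.79720
Total PV = 29025.33457 + 349764.79720 = 378790.13177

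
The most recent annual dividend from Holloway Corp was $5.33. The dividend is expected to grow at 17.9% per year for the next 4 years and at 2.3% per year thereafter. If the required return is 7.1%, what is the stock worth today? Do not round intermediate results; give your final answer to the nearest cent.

D_1 = 6.28407
D_2 = 7.40892
D_3 = 8.73511
D_4 = 10.29870
Terminal value at year 4: TV = D_4×(1+g_2)/(r−g_2) = 10.53557/0.048 = 219.49105
P_0 = D_1/(1+r)^1 + D_2/(1+r)^2 + D_3/(1+r)^3 + D_4/(1+r)^4 + TV/(1+r)^4
    = 5.86748 + 6.45916 + 7.11050 + 7.82753 + 166.82416 = 194.08882

$194.09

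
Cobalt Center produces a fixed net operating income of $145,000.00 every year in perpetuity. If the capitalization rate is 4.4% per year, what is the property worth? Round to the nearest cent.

$3295454.55

Level perpetuity: PV = C / r = $145,000.00 / 0.044 = $3,295,454.55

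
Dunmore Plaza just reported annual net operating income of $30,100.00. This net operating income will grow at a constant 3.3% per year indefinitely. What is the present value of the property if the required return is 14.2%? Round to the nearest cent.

$285259.63

D₁ = D₀ × (1 + g) = $30,100.00 × 1.033 = $31,093.3000
Growing perpetuity: P = D₁ / (r − g) = $31,093.3000 / (0.142 − 0.033) = $285,259.63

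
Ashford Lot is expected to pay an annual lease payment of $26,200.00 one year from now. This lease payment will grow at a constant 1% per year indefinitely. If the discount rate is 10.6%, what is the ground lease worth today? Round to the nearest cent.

$272916.67

Growing perpetuity: P = D₁ / (r − g) = $26,200.0000 / (0.106 − 0.01) = $272,916.67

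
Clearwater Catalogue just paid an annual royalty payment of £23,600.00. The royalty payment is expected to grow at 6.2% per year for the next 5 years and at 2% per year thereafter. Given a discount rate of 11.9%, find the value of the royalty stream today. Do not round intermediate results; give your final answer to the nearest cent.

£288365.35

D_1 = 25063.20000
D_2 = 26617.11840
D_3 = 28267.37974
D_4 = 30019.95728
D_5 = 31881.19464
Terminal value at year 5: TV = D_5×(1+g_2)/(r−g_2) = 32518.81853/0.099 = 328472.91444
P_0 = D_1/(1+r)^1 + D_2/(1+r)^2 + D_3/(1+r)^3 + D_4/(1+r)^4 + D_5/(1+r)^5 + TV/(1+r)^5
    = 22397.85523 + 21256.94571 + 20174.15223 + 19146.51445 + 18171.22283 + 187218.65945 = 288365.34990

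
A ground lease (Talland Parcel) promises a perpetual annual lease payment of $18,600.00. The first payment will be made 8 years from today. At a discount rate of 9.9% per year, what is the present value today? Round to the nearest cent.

Value at end of year 7: C / r = $18,600.00 / 0.099 = $187,878.7879
Discount to today: PV = $187,878.7879 / (1 + 0.099)^7 = $187,878.7879 / 1.936350 = $97,027.29

$97027.29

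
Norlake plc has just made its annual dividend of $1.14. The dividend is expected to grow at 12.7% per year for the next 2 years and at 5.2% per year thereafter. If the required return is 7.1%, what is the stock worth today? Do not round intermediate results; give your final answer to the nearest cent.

D_1 = 1.28478
D_2 = 1.44795
Terminal value at year 2: TV = D_2×(1+g_2)/(r−g_2) = 1.52324/0.019 = 80.17054
P_0 = D_1/(1+r)^1 + D_2/(1+r)^2 + TV/(1+r)^2
    = 1.19961 + 1.26233 + 69.89335 = 72.35529

$72.36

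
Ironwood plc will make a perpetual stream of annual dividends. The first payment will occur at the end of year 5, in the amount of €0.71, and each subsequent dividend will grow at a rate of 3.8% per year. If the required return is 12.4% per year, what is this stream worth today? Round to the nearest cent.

€5.17

Value at end of year 4: C₁ / (r − g) = €0.71 / (0.124 − 0.038) = €8.2558
Discount to today: PV = €8.2558 / (1 + 0.124)^4 = €8.2558 / 1.596119 = €5.17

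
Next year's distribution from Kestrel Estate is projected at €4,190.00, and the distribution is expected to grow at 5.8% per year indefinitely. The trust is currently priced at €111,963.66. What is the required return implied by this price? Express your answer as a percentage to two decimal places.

P = D₁/(r − g) ⇒ r = D₁/P + g = €4,190.0000/€111,963.66 + 0.058 = 0.037423 + 0.058 = 0.095423

9.54%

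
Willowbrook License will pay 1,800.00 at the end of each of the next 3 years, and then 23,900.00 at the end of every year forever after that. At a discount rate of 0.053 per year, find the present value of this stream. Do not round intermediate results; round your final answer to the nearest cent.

391096.34

PV of 3-year annuity: 1,800.00 × [1 − (1+0.053)^−3] / 0.053 = 4874.42085
Perpetuity value at year 3: 23,900.00 / 0.053 = 450943.39623
PV of perpetuity: 450943.39623 / (1+0.053)^3 = 386221.91937
Total PV = 4874.42085 + 386221.91937 = 391096.34022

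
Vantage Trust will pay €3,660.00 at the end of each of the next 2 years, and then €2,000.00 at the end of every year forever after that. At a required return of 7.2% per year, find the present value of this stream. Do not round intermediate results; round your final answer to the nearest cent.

PV of 2-year annuity: €3,660.00 × [1 − (1+0.072)^−2] / 0.072 = 6599.04767
Perpetuity value at year 2: €2,000.00 / 0.072 = 27777.77778
PV of perpetuity: 27777.77778 / (1+0.072)^2 = 24171.74080
Total PV = 6599.04767 + 24171.74080 = 30770.78847

€30770.79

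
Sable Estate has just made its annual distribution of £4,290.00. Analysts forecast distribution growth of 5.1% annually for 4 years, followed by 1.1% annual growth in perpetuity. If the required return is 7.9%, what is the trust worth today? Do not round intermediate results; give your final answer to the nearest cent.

D_1 = 4508.79000
D_2 = 4738.73829
D_3 = 4980.41394
D_4 = 5234.41505
Terminal value at year 4: TV = D_4×(1+g_2)/(r−g_2) = 5291.99362/0.068 = 77823.43558
P_0 = D_1/(1+r)^1 + D_2/(1+r)^2 + D_3/(1+r)^3 + D_4/(1+r)^4 + TV/(1+r)^4
    = 4178.67470 + 4070.23828 + 3964.61579 + 3861.73419 + 57414.90102 = 73490.16398

£73490.16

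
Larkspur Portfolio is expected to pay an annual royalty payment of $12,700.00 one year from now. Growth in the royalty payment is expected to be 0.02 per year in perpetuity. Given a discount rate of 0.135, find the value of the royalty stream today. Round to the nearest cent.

Growing perpetuity: P = D₁ / (r − g) = $12,700.0000 / (0.135 − 0.02) = $110,434.78

$110434.78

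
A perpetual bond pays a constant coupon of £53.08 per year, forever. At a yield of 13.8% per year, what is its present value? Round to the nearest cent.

£384.64

Level perpetuity: PV = C / r = £53.08 / 0.138 = £384.64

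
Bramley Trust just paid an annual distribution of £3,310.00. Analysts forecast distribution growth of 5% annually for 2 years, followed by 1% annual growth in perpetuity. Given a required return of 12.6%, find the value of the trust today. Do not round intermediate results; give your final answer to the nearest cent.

D_1 = 3475.50000
D_2 = 3649.27500
Terminal value at year 2: TV = D_2×(1+g_2)/(r−g_2) = 3685.76775/0.116 = 31773.85991
P_0 = D_1/(1+r)^1 + D_2/(1+r)^2 + TV/(1+r)^2
    = 3086.58970 + 2878.25860 + 25060.69987 = 31025.54817

£31025.55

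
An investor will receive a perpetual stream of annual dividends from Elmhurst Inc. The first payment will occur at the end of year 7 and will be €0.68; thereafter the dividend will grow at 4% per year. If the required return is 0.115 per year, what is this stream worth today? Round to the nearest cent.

Value at end of year 6: C₁ / (r − g) = €0.68 / (0.115 − 0.04) = €9.0667
Discount to today: PV = €9.0667 / (1 + 0.115)^6 = €9.0667 / 1.921539 = €4.72

€4.72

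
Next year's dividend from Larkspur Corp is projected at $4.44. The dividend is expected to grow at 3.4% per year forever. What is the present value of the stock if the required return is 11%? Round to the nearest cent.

Growing perpetuity: P = D₁ / (r − g) = $4.4400 / (0.11 − 0.034) = $58.42

$58.42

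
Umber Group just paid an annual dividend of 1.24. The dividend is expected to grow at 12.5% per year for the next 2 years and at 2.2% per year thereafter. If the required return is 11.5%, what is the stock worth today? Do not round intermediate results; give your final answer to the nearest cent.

16.39

D_1 = 1.39500
D_2 = 1.56937
Terminal value at year 2: TV = D_2×(1+g_2)/(r−g_2) = 1.60390/0.093 = 17.24625
P_0 = D_1/(1+r)^1 + D_2/(1+r)^2 + TV/(1+r)^2
    = 1.25112 + 1.26234 + 13.87219 = 16.38565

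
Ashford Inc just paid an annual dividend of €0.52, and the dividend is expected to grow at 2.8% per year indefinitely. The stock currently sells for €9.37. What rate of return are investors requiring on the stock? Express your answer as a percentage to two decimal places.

D₁ = €0.52 × 1.028 = €0.5346
P = D₁/(r − g) ⇒ r = D₁/P + g = €0.5346/€9.37 + 0.028 = 0.057050 + 0.028 = 0.085050

8.51%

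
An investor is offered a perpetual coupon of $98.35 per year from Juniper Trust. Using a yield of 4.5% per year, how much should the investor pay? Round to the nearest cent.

$2185.56

Level perpetuity: PV = C / r = $98.35 / 0.045 = $2,185.56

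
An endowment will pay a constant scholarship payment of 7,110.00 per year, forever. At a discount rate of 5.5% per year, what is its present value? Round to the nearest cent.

129272.73

Level perpetuity: PV = C / r = 7,110.00 / 0.055 = 129,272.73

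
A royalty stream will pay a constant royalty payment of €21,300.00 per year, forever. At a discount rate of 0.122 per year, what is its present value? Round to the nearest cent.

Level perpetuity: PV = C / r = €21,300.00 / 0.122 = €174,590.16

€174590.16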